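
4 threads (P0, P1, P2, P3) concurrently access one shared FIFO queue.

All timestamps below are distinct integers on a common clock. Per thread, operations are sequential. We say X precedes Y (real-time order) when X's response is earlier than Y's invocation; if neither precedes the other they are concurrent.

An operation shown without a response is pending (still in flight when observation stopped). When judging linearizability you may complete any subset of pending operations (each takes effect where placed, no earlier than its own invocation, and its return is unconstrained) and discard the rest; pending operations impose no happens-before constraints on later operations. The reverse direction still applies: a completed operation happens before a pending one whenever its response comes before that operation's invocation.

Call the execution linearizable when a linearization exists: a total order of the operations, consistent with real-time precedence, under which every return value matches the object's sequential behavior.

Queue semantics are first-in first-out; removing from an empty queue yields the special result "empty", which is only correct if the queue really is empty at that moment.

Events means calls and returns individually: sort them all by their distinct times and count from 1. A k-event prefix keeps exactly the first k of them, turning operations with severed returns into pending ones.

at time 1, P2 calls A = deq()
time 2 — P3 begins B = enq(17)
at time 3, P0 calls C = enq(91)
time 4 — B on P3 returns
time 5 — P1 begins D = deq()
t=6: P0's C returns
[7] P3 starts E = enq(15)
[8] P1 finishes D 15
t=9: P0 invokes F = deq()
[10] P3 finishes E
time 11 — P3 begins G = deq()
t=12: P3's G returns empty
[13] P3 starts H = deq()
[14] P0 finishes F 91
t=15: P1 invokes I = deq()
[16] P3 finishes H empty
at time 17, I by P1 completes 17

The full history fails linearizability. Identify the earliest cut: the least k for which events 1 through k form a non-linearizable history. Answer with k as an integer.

a valid linearization of events 1..7 exists, for instance A, B, C:
after step 1 (A deq() (pending, included)): queue <>
after step 2 (B enq(17)): queue <17>
after step 3 (C enq(91)): queue <17,91>
with event 8 included (D responding at time 8), all real-time-consistent orders fail
no completion choice of the 2 pending operations (A, E) rescues it — every subset was tried
one such order, B, C, D (pending dropped), breaks at step 3 where D deq() → 15 is illegal
one such order, B, D, C (pending dropped), breaks at step 2 where D deq() → 15 is illegal

8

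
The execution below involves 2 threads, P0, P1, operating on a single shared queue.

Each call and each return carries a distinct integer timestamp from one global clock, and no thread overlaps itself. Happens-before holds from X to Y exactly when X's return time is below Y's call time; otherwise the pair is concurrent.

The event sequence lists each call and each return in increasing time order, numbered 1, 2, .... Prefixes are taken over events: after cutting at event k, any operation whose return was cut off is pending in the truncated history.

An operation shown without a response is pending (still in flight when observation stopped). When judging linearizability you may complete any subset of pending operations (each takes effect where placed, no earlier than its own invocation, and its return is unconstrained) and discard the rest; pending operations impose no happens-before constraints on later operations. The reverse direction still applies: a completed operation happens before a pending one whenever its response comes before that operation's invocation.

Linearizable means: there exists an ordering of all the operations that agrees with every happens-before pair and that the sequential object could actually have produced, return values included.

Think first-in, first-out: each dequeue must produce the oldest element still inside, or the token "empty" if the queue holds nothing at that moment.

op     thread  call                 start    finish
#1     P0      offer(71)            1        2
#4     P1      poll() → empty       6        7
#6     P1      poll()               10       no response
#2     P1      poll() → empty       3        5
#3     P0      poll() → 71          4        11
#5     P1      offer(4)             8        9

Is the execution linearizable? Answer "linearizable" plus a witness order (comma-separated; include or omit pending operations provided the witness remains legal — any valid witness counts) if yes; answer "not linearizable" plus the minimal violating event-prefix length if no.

linearizable — witness: #1, #3, #2, #4, #5

1. #1 offer(71), leaving queue <71>
2. #3 poll() → 71, leaving queue <>
3. #2 poll() → empty, leaving queue <>
4. #4 poll() → empty, leaving queue <>
5. #5 offer(4), leaving queue <4>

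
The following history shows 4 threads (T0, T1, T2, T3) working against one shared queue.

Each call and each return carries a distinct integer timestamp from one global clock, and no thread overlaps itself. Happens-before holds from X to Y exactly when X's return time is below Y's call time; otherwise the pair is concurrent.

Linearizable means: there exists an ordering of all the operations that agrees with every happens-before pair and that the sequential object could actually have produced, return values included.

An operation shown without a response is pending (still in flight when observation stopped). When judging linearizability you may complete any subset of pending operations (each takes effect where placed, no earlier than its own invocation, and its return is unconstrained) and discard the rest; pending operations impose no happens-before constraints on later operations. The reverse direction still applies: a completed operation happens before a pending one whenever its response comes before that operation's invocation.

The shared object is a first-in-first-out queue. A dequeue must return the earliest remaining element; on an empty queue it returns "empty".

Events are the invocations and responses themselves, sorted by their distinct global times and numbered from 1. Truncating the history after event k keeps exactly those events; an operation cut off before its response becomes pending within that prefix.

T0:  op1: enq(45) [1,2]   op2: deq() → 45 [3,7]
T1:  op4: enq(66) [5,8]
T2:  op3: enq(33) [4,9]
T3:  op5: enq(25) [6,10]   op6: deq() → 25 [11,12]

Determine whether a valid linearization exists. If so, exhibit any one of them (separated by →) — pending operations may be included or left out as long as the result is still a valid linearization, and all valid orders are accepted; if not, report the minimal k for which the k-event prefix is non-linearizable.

linearizable — witness: op1 → op2 → op5 → op3 → op4 → op6

step 1: op1 enq(45) — queue <45>
step 2: op2 deq() → 45 — queue <>
step 3: op5 enq(25) — queue <25>
step 4: op3 enq(33) — queue <25,33>
step 5: op4 enq(66) — queue <25,33,66>
step 6: op6 deq() → 25 — queue <33,66>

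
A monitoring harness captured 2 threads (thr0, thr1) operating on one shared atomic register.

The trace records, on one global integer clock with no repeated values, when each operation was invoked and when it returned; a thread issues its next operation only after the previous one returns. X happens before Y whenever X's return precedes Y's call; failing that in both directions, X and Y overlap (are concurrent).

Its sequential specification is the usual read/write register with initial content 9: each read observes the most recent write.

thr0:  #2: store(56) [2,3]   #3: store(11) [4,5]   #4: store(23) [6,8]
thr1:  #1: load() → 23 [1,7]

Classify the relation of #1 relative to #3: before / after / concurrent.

#1 spans [1,7], #3 spans [4,5]
the intervals overlap in both directions

concurrent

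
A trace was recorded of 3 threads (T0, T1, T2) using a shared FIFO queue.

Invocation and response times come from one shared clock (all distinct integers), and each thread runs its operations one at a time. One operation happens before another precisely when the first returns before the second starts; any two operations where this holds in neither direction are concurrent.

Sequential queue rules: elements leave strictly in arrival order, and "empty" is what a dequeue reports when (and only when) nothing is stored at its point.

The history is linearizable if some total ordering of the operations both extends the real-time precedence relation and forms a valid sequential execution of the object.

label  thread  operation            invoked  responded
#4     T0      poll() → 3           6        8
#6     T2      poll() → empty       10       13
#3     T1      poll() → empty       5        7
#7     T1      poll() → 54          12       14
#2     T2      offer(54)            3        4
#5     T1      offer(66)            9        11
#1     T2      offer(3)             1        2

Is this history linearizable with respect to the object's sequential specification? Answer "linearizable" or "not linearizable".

through event 6 a valid linearization exists; event 7 (#3 responding at time 7) ends that
the sole real-time-consistent order of 3 completed operations fails the FIFO queue replay
completion choices over the 1 pending operation (#4) were checked; none helps
sample order #1, #2, #3 (pending dropped) stalls at step 3 — #3 poll() → empty has no legal effect

not linearizable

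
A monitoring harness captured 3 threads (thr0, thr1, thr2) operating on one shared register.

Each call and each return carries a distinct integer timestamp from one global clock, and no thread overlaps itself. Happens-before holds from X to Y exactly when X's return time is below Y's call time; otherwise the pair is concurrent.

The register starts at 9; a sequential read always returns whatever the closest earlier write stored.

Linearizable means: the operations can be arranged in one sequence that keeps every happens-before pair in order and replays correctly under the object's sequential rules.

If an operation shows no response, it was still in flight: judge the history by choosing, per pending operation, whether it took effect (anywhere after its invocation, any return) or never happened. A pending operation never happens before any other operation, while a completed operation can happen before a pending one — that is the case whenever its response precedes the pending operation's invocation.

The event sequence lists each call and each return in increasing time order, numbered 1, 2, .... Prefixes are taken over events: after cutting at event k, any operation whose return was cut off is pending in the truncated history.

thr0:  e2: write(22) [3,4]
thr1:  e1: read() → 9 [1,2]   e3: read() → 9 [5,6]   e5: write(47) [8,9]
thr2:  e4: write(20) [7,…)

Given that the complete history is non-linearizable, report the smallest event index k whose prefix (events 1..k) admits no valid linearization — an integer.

6

events 1..5 are still linearizable — one witness is e1, e2:
1. e1 read() → 9, leaving value 9
2. e2 write(22), leaving value 22
adding event 6 (e3 responds at 6) leaves no legal real-time order
one such order, e1, e2, e3, breaks at step 3 where e3 read() → 9 is illegal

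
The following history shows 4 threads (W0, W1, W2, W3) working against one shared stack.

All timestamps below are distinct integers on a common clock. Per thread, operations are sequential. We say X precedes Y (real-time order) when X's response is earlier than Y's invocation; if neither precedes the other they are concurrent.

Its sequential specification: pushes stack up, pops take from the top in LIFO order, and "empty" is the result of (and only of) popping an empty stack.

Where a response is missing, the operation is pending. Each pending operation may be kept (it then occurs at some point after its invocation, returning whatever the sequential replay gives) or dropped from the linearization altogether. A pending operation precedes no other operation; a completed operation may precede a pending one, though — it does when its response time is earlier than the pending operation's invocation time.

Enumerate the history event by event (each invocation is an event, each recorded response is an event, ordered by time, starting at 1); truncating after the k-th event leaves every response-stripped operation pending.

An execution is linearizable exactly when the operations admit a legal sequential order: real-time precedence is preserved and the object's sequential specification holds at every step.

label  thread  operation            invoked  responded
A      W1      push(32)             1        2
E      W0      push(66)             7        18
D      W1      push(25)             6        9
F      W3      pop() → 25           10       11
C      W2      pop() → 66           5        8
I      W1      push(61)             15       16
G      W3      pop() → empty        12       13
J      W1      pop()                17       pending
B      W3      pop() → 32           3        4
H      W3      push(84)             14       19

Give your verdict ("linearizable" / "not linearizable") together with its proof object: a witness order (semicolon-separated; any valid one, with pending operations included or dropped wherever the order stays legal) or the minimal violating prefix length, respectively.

linearizable — witness: A; B; D; E; C; F; G; H; I

1. A push(32), leaving stack <32>
2. B pop() → 32, leaving stack <>
3. D push(25), leaving stack <25>
4. E push(66), leaving stack <25,66>
5. C pop() → 66, leaving stack <25>
6. F pop() → 25, leaving stack <>
7. G pop() → empty, leaving stack <>
8. H push(84), leaving stack <84>
9. I push(61), leaving stack <84,61>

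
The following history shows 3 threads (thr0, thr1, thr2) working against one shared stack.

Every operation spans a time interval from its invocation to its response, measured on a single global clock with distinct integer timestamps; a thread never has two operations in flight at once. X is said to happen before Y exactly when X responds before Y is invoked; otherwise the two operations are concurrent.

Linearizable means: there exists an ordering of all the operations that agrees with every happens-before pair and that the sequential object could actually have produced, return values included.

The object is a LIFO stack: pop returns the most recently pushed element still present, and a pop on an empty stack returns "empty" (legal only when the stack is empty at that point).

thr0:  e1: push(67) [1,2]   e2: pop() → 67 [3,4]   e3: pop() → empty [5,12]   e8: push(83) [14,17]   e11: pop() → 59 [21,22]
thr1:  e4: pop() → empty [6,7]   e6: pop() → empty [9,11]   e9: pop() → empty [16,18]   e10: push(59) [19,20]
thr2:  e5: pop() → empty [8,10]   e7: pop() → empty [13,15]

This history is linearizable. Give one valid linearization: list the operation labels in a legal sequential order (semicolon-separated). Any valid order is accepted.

e1; e2; e3; e4; e5; e6; e7; e9; e8; e10; e11

after step 1 (e1 push(67)): stack <67>
after step 2 (e2 pop() → 67): stack <>
after step 3 (e3 pop() → empty): stack <>
after step 4 (e4 pop() → empty): stack <>
after step 5 (e5 pop() → empty): stack <>
after step 6 (e6 pop() → empty): stack <>
after step 7 (e7 pop() → empty): stack <>
after step 8 (e9 pop() → empty): stack <>
after step 9 (e8 push(83)): stack <83>
after step 10 (e10 push(59)): stack <83,59>
after step 11 (e11 pop() → 59): stack <83>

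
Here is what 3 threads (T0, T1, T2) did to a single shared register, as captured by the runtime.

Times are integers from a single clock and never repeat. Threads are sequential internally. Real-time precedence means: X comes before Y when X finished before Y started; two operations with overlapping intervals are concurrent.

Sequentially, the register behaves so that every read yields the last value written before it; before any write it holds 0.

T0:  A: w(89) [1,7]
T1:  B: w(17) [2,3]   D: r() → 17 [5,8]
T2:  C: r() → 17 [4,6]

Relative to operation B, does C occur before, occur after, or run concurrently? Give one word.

after

C spans [4,6], B spans [2,3]
resp(B)=3 < inv(C)=4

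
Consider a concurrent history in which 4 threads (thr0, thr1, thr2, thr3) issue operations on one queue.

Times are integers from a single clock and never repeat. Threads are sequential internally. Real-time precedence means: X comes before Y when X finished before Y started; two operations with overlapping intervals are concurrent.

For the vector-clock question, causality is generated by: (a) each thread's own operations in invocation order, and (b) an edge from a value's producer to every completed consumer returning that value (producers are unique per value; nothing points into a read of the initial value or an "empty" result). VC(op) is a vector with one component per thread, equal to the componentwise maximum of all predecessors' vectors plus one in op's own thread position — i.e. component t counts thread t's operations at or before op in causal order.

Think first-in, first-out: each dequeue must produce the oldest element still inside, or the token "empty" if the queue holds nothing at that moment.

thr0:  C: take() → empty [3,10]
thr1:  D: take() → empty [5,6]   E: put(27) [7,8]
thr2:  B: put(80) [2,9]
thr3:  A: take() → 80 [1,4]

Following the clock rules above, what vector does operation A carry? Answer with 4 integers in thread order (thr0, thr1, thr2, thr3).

invoked at 2, B has no predecessors; its own thr2 bump gives (0, 0, 1, 0)
invoked at 5, D has no predecessors; its own thr1 bump gives (0, 1, 0, 0)
invoked at 3, C has no predecessors; its own thr0 bump gives (1, 0, 0, 0)
A (invocation 1): componentwise max over VC(B)=(0, 0, 1, 0), +1 at thr3, giving (0, 0, 1, 1)
E (invocation 7): componentwise max over VC(D)=(0, 1, 0, 0), +1 at thr1, giving (0, 2, 0, 0)
target: VC(A) = (0, 0, 1, 1)

(0, 0, 1, 1)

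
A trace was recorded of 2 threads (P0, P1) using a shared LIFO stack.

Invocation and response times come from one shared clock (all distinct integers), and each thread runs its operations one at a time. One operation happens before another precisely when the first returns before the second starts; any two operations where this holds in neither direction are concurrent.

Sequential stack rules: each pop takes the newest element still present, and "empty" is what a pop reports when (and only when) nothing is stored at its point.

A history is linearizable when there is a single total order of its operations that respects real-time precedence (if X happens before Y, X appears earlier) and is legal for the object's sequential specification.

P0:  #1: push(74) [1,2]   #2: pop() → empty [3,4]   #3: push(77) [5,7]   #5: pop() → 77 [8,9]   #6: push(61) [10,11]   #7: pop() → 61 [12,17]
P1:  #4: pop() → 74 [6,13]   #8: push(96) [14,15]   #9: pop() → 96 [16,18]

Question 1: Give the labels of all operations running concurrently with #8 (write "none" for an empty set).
#7

#8 runs from 14 to 15; window-overlapping ops are concurrent
#1 [1,2]: before
#2 [3,4]: before
#3 [5,7]: before
#4 [6,13]: before
#5 [8,9]: before
#6 [10,11]: before
#7 [12,17]: concurrent
#9 [16,18]: after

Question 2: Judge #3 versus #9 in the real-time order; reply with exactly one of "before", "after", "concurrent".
before

#3 spans [5,7], #9 spans [16,18]
resp(#3)=7 < inv(#9)=16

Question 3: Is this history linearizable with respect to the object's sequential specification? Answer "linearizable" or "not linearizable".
not linearizable

prefix check: 1..3 passes, 1..4 fails once #2's time-4 response joins
one real-time candidate order over the 2 completed operations — the LIFO stack replay rejects it
one such order, #1, #2, breaks at step 2 where #2 pop() → empty is illegal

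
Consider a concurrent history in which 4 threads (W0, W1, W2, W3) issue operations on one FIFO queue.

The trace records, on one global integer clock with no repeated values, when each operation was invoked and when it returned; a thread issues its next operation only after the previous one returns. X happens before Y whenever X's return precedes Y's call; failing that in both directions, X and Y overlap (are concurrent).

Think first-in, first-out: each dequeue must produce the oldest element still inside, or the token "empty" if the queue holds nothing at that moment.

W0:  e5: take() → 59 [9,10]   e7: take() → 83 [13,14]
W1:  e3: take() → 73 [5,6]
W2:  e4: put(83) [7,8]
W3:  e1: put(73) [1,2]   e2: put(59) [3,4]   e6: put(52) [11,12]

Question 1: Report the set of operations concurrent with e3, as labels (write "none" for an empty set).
none

overlap test against e3 [5,6]: concurrent iff the interval meets 5..6
e1 [1,2]: before
e2 [3,4]: before
e4 [7,8]: after
e5 [9,10]: after
e6 [11,12]: after
e7 [13,14]: after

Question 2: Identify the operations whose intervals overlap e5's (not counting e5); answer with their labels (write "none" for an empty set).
none

e5 runs from 9 to 10; window-overlapping ops are concurrent
e1 [1,2]: before
e2 [3,4]: before
e3 [5,6]: before
e4 [7,8]: before
e6 [11,12]: after
e7 [13,14]: after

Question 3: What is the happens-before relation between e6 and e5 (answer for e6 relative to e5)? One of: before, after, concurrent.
after

e6 spans [11,12], e5 spans [9,10]
resp(e5)=10 < inv(e6)=11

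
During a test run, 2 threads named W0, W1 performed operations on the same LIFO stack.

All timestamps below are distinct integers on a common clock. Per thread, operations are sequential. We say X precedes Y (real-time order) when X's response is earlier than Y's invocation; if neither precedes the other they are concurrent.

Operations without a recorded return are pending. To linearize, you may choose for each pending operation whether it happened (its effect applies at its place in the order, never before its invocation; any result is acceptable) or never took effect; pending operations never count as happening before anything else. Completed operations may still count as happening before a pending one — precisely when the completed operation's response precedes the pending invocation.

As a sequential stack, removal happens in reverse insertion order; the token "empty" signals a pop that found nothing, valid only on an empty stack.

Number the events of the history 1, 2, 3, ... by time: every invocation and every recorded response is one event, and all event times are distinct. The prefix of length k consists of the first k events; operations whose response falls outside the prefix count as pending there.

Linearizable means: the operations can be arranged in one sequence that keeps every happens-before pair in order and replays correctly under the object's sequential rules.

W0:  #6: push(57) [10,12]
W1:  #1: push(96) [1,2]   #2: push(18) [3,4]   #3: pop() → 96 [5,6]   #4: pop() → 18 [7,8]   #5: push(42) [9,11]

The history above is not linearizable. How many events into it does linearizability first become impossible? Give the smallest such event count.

6

a valid linearization of events 1..5 exists, for instance #1, #2:
step 1: #1 push(96) — stack <96>
step 2: #2 push(18) — stack <96,18>
at event 6 (#3's time-6 response) nothing linearizes any more
for example #1, #2, #3 fails at step 3: #3 pop() → 96 is not legal there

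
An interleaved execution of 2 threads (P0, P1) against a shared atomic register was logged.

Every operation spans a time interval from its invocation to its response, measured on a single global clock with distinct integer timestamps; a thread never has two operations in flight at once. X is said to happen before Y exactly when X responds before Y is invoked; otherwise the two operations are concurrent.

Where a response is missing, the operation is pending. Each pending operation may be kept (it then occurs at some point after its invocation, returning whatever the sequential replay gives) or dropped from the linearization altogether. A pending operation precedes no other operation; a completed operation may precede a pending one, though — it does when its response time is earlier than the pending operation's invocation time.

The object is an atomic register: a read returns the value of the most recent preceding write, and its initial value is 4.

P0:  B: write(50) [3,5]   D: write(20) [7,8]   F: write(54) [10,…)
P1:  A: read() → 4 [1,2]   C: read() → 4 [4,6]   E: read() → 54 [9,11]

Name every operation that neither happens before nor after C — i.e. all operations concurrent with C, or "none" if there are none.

C runs from 4 to 6; window-overlapping ops are concurrent
A [1,2]: before
B [3,5]: concurrent
D [7,8]: after
E [9,11]: after
F [10,…): after

B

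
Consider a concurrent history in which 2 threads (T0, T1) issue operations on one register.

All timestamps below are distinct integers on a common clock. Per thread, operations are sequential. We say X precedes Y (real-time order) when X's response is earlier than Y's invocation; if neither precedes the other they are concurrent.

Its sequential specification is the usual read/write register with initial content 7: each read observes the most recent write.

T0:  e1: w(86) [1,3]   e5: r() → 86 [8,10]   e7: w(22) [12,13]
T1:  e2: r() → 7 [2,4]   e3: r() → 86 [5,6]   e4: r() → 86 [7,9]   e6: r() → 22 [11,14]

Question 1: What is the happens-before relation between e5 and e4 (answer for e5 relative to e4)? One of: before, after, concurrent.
e5 spans [8,10], e4 spans [7,9]
the intervals overlap in both directions

concurrent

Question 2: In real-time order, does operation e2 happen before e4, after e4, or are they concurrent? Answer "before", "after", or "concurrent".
e2 spans [2,4], e4 spans [7,9]
resp(e2)=4 < inv(e4)=7

before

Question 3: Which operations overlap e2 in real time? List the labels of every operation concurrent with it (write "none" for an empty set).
overlap test against e2 [2,4]: concurrent iff the interval meets 2..4
e1 [1,3]: concurrent
e3 [5,6]: after
e4 [7,9]: after
e5 [8,10]: after
e6 [11,14]: after
e7 [12,13]: after

e1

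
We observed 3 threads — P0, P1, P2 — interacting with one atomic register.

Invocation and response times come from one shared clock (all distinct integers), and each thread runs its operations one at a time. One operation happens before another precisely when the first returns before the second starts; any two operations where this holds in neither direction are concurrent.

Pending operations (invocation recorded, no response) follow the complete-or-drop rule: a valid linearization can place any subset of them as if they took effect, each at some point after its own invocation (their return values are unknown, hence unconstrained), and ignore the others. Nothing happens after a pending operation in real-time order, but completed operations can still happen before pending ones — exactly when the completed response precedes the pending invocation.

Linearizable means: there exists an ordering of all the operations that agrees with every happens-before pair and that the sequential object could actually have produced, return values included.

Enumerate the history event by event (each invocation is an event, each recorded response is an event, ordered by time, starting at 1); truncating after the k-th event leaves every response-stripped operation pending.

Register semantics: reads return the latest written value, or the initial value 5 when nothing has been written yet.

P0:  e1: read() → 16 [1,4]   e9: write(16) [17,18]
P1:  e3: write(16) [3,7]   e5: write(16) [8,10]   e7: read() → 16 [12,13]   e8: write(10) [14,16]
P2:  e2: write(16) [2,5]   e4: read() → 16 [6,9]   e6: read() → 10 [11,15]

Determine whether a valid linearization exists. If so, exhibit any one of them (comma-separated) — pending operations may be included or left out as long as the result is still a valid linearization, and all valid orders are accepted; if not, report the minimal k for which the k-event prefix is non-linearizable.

linearizable — witness: e2, e1, e3, e4, e5, e7, e8, e6, e9

step 1: e2 write(16) — value 16
step 2: e1 read() → 16 — value 16
step 3: e3 write(16) — value 16
step 4: e4 read() → 16 — value 16
step 5: e5 write(16) — value 16
step 6: e7 read() → 16 — value 16
step 7: e8 write(10) — value 10
step 8: e6 read() → 10 — value 10
step 9: e9 write(16) — value 16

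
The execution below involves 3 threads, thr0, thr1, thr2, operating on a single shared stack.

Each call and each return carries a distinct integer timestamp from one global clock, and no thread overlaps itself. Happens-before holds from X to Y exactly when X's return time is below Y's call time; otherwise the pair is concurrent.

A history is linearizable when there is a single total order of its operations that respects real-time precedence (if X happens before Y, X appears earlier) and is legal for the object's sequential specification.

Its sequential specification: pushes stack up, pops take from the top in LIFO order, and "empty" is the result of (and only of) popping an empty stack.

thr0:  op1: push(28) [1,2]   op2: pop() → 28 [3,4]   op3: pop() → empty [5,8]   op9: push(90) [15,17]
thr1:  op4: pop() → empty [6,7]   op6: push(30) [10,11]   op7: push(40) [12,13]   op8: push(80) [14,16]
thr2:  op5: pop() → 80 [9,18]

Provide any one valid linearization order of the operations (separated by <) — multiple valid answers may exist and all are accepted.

op1 < op2 < op3 < op4 < op6 < op7 < op8 < op5 < op9

step 1: op1 push(28) — stack <28>
step 2: op2 pop() → 28 — stack <>
step 3: op3 pop() → empty — stack <>
step 4: op4 pop() → empty — stack <>
step 5: op6 push(30) — stack <30>
step 6: op7 push(40) — stack <30,40>
step 7: op8 push(80) — stack <30,40,80>
step 8: op5 pop() → 80 — stack <30,40>
step 9: op9 push(90) — stack <30,40,90>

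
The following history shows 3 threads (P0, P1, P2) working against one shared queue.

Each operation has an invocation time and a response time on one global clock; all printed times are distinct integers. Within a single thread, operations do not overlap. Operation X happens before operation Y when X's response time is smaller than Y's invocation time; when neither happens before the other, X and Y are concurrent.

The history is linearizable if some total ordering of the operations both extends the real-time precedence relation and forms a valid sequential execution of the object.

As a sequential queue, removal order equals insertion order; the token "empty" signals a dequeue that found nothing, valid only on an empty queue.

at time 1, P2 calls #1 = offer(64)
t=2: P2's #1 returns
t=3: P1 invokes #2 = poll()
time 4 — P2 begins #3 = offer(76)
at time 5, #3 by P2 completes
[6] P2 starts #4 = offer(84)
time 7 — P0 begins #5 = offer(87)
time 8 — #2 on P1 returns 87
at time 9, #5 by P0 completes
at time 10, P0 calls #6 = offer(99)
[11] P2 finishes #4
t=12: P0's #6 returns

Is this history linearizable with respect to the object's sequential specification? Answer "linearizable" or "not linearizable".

events 1..7 are fine; event 8 — the response of #2 at time 8 — makes the prefix non-linearizable
the 3 completed operations admit 2 real-time orders; each fails the queue replay
include/drop combinations of the 2 pending operations (#4, #5) were all tried; none helps
e.g. #1, #2, #3 (pending dropped): illegal at step 2, since #2 poll() → 87 cannot apply there
e.g. #1, #3, #2 (pending dropped): illegal at step 3, since #2 poll() → 87 cannot apply there

not linearizable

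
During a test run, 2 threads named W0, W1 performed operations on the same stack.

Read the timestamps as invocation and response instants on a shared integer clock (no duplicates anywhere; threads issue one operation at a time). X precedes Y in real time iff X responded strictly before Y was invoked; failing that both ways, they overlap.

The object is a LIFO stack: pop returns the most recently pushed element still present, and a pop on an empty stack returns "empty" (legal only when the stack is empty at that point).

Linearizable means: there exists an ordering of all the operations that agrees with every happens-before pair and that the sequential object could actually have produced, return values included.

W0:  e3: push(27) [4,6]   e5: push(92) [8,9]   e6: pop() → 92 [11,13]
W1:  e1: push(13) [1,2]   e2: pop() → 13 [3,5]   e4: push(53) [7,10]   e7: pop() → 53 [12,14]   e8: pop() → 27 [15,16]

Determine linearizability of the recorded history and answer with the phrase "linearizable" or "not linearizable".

linearizable

witness order: e1, e2, e3, e4, e5, e6, e7, e8
after step 1 (e1 push(13)): stack <13>
after step 2 (e2 pop() → 13): stack <>
after step 3 (e3 push(27)): stack <27>
after step 4 (e4 push(53)): stack <27,53>
after step 5 (e5 push(92)): stack <27,53,92>
after step 6 (e6 pop() → 92): stack <27,53>
after step 7 (e7 pop() → 53): stack <27>
after step 8 (e8 pop() → 27): stack <>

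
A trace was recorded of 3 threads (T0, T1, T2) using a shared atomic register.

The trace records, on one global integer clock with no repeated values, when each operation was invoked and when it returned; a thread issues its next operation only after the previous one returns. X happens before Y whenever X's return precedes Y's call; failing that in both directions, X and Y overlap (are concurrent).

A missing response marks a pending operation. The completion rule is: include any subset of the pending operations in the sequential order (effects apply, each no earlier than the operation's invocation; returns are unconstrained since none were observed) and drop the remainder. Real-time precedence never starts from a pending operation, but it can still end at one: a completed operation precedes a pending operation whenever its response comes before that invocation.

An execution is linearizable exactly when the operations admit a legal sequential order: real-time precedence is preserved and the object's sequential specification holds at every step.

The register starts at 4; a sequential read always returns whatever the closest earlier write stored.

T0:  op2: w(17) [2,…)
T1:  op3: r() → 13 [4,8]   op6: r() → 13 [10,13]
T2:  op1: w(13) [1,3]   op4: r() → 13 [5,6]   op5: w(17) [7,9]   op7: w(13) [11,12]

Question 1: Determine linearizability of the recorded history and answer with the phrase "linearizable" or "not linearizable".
linearizable

witness order: op1, op3, op4, op2, op5, op7, op6
after step 1 (op1 w(13)): value 13
after step 2 (op3 r() → 13): value 13
after step 3 (op4 r() → 13): value 13
after step 4 (op2 w(17) (pending, included)): value 17
after step 5 (op5 w(17)): value 17
after step 6 (op7 w(13)): value 13
after step 7 (op6 r() → 13): value 13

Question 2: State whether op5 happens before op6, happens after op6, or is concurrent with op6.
before

op5 spans [7,9], op6 spans [10,13]
resp(op5)=9 < inv(op6)=10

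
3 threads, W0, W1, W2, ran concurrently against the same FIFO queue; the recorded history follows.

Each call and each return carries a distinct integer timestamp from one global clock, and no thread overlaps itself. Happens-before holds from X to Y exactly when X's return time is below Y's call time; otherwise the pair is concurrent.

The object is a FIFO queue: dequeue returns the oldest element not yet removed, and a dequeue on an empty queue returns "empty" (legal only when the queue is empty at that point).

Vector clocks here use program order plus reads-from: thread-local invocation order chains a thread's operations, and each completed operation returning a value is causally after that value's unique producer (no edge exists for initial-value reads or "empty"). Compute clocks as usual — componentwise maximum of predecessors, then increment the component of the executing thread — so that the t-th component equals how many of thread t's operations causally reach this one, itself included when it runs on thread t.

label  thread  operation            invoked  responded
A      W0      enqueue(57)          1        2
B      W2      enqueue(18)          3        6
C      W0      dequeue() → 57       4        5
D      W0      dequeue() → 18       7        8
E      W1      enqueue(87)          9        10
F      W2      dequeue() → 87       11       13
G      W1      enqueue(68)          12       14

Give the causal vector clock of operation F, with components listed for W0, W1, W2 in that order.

invoked at 3, B has no predecessors; its own W2 bump gives (0, 0, 1)
invoked at 9, E has no predecessors; its own W1 bump gives (0, 1, 0)
invoked at 1, A has no predecessors; its own W0 bump gives (1, 0, 0)
invoked at 12, G merges VC(E)=(0, 1, 0) and bumps W1's slot → (0, 2, 0)
invoked at 4, C merges VC(A)=(1, 0, 0) and bumps W0's slot → (2, 0, 0)
invoked at 11, F merges VC(B)=(0, 0, 1), VC(E)=(0, 1, 0) and bumps W2's slot → (0, 1, 2)
invoked at 7, D merges VC(B)=(0, 0, 1), VC(C)=(2, 0, 0) and bumps W0's slot → (3, 0, 1)
target: VC(F) = (0, 1, 2)

(0, 1, 2)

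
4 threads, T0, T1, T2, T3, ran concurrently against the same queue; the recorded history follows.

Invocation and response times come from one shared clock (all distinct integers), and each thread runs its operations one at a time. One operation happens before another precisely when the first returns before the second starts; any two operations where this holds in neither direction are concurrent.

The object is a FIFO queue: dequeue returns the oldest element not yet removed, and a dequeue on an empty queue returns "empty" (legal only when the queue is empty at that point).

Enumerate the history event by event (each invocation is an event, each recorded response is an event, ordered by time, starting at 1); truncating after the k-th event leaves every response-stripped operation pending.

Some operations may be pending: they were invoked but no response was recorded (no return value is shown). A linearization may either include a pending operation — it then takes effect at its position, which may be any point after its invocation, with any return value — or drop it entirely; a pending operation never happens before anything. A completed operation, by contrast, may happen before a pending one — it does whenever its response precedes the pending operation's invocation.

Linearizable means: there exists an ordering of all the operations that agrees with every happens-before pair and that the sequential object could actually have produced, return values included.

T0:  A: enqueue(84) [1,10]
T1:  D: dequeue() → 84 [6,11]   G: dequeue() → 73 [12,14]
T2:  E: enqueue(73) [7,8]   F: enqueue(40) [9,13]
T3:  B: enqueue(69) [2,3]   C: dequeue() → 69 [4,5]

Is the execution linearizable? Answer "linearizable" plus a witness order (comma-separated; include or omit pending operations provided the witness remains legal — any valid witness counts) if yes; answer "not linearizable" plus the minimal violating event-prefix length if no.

step 1: B enqueue(69) — queue <69>
step 2: A enqueue(84) — queue <69,84>
step 3: C dequeue() → 69 — queue <84>
step 4: D dequeue() → 84 — queue <>
step 5: E enqueue(73) — queue <73>
step 6: F enqueue(40) — queue <73,40>
step 7: G dequeue() → 73 — queue <40>

linearizable — witness: B, A, C, D, E, F, G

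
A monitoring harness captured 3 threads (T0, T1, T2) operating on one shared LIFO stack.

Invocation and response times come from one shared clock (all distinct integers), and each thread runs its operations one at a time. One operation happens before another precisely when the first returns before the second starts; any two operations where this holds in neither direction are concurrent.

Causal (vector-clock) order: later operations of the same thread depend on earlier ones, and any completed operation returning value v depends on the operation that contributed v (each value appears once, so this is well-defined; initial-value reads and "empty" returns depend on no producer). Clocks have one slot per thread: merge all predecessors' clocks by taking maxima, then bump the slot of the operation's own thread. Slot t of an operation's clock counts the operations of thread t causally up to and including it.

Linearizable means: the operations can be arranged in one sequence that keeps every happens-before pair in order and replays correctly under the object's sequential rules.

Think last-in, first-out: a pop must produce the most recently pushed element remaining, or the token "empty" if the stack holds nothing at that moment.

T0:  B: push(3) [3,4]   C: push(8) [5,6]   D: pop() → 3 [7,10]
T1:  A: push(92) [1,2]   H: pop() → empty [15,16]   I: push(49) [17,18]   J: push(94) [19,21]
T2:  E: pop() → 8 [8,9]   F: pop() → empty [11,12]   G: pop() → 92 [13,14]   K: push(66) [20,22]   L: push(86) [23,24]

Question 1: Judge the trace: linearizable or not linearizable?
already the first 12 events (up to F's response at time 12) admit no linearization; the first 11 still do
every one of the 2 real-time-consistent orders over 6 completed LIFO stack ops fails the sequential spec
for example A, B, C, D, E, F fails at step 4: D pop() → 3 is not legal there
for example A, B, C, E, D, F fails at step 6: F pop() → empty is not legal there

not linearizable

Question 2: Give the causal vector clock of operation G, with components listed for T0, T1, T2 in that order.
invoked at 1, A has no predecessors; its own T1 bump gives (0, 1, 0)
invoked at 3, B has no predecessors; its own T0 bump gives (1, 0, 0)
H (invocation 15): componentwise max over VC(A)=(0, 1, 0), +1 at T1, giving (0, 2, 0)
C (invocation 5): componentwise max over VC(B)=(1, 0, 0), +1 at T0, giving (2, 0, 0)
I (invocation 17): componentwise max over VC(H)=(0, 2, 0), +1 at T1, giving (0, 3, 0)
E (invocation 8): componentwise max over VC(C)=(2, 0, 0), +1 at T2, giving (2, 0, 1)
D (invocation 7): componentwise max over VC(B)=(1, 0, 0), VC(C)=(2, 0, 0), +1 at T0, giving (3, 0, 0)
J (invocation 19): componentwise max over VC(I)=(0, 3, 0), +1 at T1, giving (0, 4, 0)
F (invocation 11): componentwise max over VC(E)=(2, 0, 1), +1 at T2, giving (2, 0, 2)
G (invocation 13): componentwise max over VC(A)=(0, 1, 0), VC(F)=(2, 0, 2), +1 at T2, giving (2, 1, 3)
K (invocation 20): componentwise max over VC(G)=(2, 1, 3), +1 at T2, giving (2, 1, 4)
L (invocation 23): componentwise max over VC(K)=(2, 1, 4), +1 at T2, giving (2, 1, 5)
target: VC(G) = (2, 1, 3)

(2, 1, 3)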